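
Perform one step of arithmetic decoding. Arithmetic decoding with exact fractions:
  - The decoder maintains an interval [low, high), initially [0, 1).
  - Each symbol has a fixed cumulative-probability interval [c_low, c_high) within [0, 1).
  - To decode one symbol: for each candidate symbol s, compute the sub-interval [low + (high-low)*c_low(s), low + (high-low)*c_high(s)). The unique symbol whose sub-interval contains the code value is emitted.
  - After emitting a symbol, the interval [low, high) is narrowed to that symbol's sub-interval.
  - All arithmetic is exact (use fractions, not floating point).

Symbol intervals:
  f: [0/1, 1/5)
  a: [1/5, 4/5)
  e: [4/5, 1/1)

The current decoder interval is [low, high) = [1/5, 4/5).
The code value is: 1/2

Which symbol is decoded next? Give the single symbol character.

Interval width = high − low = 4/5 − 1/5 = 3/5
Scaled code = (code − low) / width = (1/2 − 1/5) / 3/5 = 1/2
  f: [0/1, 1/5) 
  a: [1/5, 4/5) ← scaled code falls here ✓
  e: [4/5, 1/1) 

Answer: a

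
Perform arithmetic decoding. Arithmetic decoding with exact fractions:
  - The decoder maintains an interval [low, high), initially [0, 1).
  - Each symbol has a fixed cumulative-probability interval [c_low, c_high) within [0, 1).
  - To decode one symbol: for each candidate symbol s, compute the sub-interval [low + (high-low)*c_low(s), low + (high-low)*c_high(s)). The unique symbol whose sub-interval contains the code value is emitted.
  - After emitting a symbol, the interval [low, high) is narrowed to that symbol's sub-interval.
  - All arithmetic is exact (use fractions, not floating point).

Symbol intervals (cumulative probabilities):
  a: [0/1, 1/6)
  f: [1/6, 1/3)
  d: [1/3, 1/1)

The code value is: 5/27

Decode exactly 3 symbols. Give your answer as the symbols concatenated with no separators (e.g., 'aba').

Step 1: interval [0/1, 1/1), width = 1/1 - 0/1 = 1/1
  'a': [0/1 + 1/1*0/1, 0/1 + 1/1*1/6) = [0/1, 1/6)
  'f': [0/1 + 1/1*1/6, 0/1 + 1/1*1/3) = [1/6, 1/3) <- contains code 5/27
  'd': [0/1 + 1/1*1/3, 0/1 + 1/1*1/1) = [1/3, 1/1)
  emit 'f', narrow to [1/6, 1/3)
Step 2: interval [1/6, 1/3), width = 1/3 - 1/6 = 1/6
  'a': [1/6 + 1/6*0/1, 1/6 + 1/6*1/6) = [1/6, 7/36) <- contains code 5/27
  'f': [1/6 + 1/6*1/6, 1/6 + 1/6*1/3) = [7/36, 2/9)
  'd': [1/6 + 1/6*1/3, 1/6 + 1/6*1/1) = [2/9, 1/3)
  emit 'a', narrow to [1/6, 7/36)
Step 3: interval [1/6, 7/36), width = 7/36 - 1/6 = 1/36
  'a': [1/6 + 1/36*0/1, 1/6 + 1/36*1/6) = [1/6, 37/216)
  'f': [1/6 + 1/36*1/6, 1/6 + 1/36*1/3) = [37/216, 19/108)
  'd': [1/6 + 1/36*1/3, 1/6 + 1/36*1/1) = [19/108, 7/36) <- contains code 5/27
  emit 'd', narrow to [19/108, 7/36)

Answer: fad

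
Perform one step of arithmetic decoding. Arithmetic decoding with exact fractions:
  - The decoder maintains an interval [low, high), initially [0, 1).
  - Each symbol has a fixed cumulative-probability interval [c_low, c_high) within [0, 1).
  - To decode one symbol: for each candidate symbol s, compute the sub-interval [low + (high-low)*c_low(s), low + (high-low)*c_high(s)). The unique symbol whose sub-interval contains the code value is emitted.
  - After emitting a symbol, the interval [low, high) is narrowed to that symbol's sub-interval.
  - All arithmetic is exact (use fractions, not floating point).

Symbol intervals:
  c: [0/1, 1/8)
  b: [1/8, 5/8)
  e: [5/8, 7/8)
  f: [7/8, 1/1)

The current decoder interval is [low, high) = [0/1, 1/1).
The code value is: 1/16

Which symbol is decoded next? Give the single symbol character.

Interval width = high − low = 1/1 − 0/1 = 1/1
Scaled code = (code − low) / width = (1/16 − 0/1) / 1/1 = 1/16
  c: [0/1, 1/8) ← scaled code falls here ✓
  b: [1/8, 5/8) 
  e: [5/8, 7/8) 
  f: [7/8, 1/1) 

Answer: c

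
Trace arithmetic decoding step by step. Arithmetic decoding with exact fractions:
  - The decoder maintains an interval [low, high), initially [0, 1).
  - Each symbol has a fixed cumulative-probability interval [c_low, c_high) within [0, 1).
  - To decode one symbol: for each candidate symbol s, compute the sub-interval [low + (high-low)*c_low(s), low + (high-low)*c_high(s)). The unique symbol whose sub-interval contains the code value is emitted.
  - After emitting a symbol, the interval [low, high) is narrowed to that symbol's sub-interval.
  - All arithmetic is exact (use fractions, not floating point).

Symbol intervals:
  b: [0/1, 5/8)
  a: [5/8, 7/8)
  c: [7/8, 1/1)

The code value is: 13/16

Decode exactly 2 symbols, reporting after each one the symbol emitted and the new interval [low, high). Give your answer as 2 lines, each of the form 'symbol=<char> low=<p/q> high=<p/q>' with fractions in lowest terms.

Step 1: interval [0/1, 1/1), width = 1/1 - 0/1 = 1/1
  'b': [0/1 + 1/1*0/1, 0/1 + 1/1*5/8) = [0/1, 5/8)
  'a': [0/1 + 1/1*5/8, 0/1 + 1/1*7/8) = [5/8, 7/8) <- contains code 13/16
  'c': [0/1 + 1/1*7/8, 0/1 + 1/1*1/1) = [7/8, 1/1)
  emit 'a', narrow to [5/8, 7/8)
Step 2: interval [5/8, 7/8), width = 7/8 - 5/8 = 1/4
  'b': [5/8 + 1/4*0/1, 5/8 + 1/4*5/8) = [5/8, 25/32)
  'a': [5/8 + 1/4*5/8, 5/8 + 1/4*7/8) = [25/32, 27/32) <- contains code 13/16
  'c': [5/8 + 1/4*7/8, 5/8 + 1/4*1/1) = [27/32, 7/8)
  emit 'a', narrow to [25/32, 27/32)

Answer: symbol=a low=5/8 high=7/8
symbol=a low=25/32 high=27/32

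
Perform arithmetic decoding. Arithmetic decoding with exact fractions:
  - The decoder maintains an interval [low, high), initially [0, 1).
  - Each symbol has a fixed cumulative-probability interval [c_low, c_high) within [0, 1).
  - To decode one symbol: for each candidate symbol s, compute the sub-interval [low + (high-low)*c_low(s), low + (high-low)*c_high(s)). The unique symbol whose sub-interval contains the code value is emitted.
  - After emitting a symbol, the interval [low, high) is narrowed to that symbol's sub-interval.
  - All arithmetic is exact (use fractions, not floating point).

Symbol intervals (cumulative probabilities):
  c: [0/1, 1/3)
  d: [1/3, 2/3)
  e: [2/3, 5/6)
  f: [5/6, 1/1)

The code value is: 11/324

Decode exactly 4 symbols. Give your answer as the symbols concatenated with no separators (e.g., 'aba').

Step 1: interval [0/1, 1/1), width = 1/1 - 0/1 = 1/1
  'c': [0/1 + 1/1*0/1, 0/1 + 1/1*1/3) = [0/1, 1/3) <- contains code 11/324
  'd': [0/1 + 1/1*1/3, 0/1 + 1/1*2/3) = [1/3, 2/3)
  'e': [0/1 + 1/1*2/3, 0/1 + 1/1*5/6) = [2/3, 5/6)
  'f': [0/1 + 1/1*5/6, 0/1 + 1/1*1/1) = [5/6, 1/1)
  emit 'c', narrow to [0/1, 1/3)
Step 2: interval [0/1, 1/3), width = 1/3 - 0/1 = 1/3
  'c': [0/1 + 1/3*0/1, 0/1 + 1/3*1/3) = [0/1, 1/9) <- contains code 11/324
  'd': [0/1 + 1/3*1/3, 0/1 + 1/3*2/3) = [1/9, 2/9)
  'e': [0/1 + 1/3*2/3, 0/1 + 1/3*5/6) = [2/9, 5/18)
  'f': [0/1 + 1/3*5/6, 0/1 + 1/3*1/1) = [5/18, 1/3)
  emit 'c', narrow to [0/1, 1/9)
Step 3: interval [0/1, 1/9), width = 1/9 - 0/1 = 1/9
  'c': [0/1 + 1/9*0/1, 0/1 + 1/9*1/3) = [0/1, 1/27) <- contains code 11/324
  'd': [0/1 + 1/9*1/3, 0/1 + 1/9*2/3) = [1/27, 2/27)
  'e': [0/1 + 1/9*2/3, 0/1 + 1/9*5/6) = [2/27, 5/54)
  'f': [0/1 + 1/9*5/6, 0/1 + 1/9*1/1) = [5/54, 1/9)
  emit 'c', narrow to [0/1, 1/27)
Step 4: interval [0/1, 1/27), width = 1/27 - 0/1 = 1/27
  'c': [0/1 + 1/27*0/1, 0/1 + 1/27*1/3) = [0/1, 1/81)
  'd': [0/1 + 1/27*1/3, 0/1 + 1/27*2/3) = [1/81, 2/81)
  'e': [0/1 + 1/27*2/3, 0/1 + 1/27*5/6) = [2/81, 5/162)
  'f': [0/1 + 1/27*5/6, 0/1 + 1/27*1/1) = [5/162, 1/27) <- contains code 11/324
  emit 'f', narrow to [5/162, 1/27)

Answer: cccf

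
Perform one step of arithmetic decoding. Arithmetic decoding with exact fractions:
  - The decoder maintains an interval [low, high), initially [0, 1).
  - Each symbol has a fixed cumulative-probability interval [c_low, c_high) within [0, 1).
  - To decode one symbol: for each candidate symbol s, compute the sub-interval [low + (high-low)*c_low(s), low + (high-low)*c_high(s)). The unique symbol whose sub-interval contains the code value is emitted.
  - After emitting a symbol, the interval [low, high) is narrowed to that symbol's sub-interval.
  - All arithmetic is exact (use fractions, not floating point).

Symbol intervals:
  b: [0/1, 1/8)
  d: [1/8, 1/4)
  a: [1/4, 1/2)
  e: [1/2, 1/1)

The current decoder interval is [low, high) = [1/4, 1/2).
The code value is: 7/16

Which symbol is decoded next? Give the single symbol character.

Answer: e

Derivation:
Interval width = high − low = 1/2 − 1/4 = 1/4
Scaled code = (code − low) / width = (7/16 − 1/4) / 1/4 = 3/4
  b: [0/1, 1/8) 
  d: [1/8, 1/4) 
  a: [1/4, 1/2) 
  e: [1/2, 1/1) ← scaled code falls here ✓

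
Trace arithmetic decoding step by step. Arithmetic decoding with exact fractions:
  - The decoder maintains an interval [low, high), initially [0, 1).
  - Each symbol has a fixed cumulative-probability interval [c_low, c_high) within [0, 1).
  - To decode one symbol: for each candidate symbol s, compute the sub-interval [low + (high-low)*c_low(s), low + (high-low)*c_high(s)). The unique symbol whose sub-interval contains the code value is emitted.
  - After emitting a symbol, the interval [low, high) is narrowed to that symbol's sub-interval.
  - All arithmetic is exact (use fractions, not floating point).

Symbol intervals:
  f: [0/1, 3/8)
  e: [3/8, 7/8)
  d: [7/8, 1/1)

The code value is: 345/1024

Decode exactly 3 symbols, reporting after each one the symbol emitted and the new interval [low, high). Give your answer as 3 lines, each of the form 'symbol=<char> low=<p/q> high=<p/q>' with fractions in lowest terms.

Answer: symbol=f low=0/1 high=3/8
symbol=d low=21/64 high=3/8
symbol=f low=21/64 high=177/512

Derivation:
Step 1: interval [0/1, 1/1), width = 1/1 - 0/1 = 1/1
  'f': [0/1 + 1/1*0/1, 0/1 + 1/1*3/8) = [0/1, 3/8) <- contains code 345/1024
  'e': [0/1 + 1/1*3/8, 0/1 + 1/1*7/8) = [3/8, 7/8)
  'd': [0/1 + 1/1*7/8, 0/1 + 1/1*1/1) = [7/8, 1/1)
  emit 'f', narrow to [0/1, 3/8)
Step 2: interval [0/1, 3/8), width = 3/8 - 0/1 = 3/8
  'f': [0/1 + 3/8*0/1, 0/1 + 3/8*3/8) = [0/1, 9/64)
  'e': [0/1 + 3/8*3/8, 0/1 + 3/8*7/8) = [9/64, 21/64)
  'd': [0/1 + 3/8*7/8, 0/1 + 3/8*1/1) = [21/64, 3/8) <- contains code 345/1024
  emit 'd', narrow to [21/64, 3/8)
Step 3: interval [21/64, 3/8), width = 3/8 - 21/64 = 3/64
  'f': [21/64 + 3/64*0/1, 21/64 + 3/64*3/8) = [21/64, 177/512) <- contains code 345/1024
  'e': [21/64 + 3/64*3/8, 21/64 + 3/64*7/8) = [177/512, 189/512)
  'd': [21/64 + 3/64*7/8, 21/64 + 3/64*1/1) = [189/512, 3/8)
  emit 'f', narrow to [21/64, 177/512)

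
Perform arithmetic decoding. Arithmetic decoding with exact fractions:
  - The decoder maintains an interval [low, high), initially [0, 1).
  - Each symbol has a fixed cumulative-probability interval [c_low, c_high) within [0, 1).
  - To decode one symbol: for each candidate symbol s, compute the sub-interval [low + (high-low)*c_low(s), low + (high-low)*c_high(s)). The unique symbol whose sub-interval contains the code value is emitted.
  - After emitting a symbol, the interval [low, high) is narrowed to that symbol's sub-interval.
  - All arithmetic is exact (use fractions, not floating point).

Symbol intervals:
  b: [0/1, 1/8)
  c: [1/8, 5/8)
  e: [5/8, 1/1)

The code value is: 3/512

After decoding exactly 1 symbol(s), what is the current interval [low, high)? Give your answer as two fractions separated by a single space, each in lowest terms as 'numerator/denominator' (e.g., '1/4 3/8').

Answer: 0/1 1/8

Derivation:
Step 1: interval [0/1, 1/1), width = 1/1 - 0/1 = 1/1
  'b': [0/1 + 1/1*0/1, 0/1 + 1/1*1/8) = [0/1, 1/8) <- contains code 3/512
  'c': [0/1 + 1/1*1/8, 0/1 + 1/1*5/8) = [1/8, 5/8)
  'e': [0/1 + 1/1*5/8, 0/1 + 1/1*1/1) = [5/8, 1/1)
  emit 'b', narrow to [0/1, 1/8)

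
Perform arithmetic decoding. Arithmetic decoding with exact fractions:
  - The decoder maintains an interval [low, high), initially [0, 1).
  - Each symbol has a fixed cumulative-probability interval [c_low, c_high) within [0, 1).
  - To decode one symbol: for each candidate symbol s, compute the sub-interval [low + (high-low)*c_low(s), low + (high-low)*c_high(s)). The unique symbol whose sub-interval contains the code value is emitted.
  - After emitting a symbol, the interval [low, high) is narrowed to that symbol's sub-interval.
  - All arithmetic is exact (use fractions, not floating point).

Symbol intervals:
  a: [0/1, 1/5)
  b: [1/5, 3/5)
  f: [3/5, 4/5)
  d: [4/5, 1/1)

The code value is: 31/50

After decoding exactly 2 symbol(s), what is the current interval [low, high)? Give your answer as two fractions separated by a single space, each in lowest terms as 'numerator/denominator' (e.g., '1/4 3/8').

Step 1: interval [0/1, 1/1), width = 1/1 - 0/1 = 1/1
  'a': [0/1 + 1/1*0/1, 0/1 + 1/1*1/5) = [0/1, 1/5)
  'b': [0/1 + 1/1*1/5, 0/1 + 1/1*3/5) = [1/5, 3/5)
  'f': [0/1 + 1/1*3/5, 0/1 + 1/1*4/5) = [3/5, 4/5) <- contains code 31/50
  'd': [0/1 + 1/1*4/5, 0/1 + 1/1*1/1) = [4/5, 1/1)
  emit 'f', narrow to [3/5, 4/5)
Step 2: interval [3/5, 4/5), width = 4/5 - 3/5 = 1/5
  'a': [3/5 + 1/5*0/1, 3/5 + 1/5*1/5) = [3/5, 16/25) <- contains code 31/50
  'b': [3/5 + 1/5*1/5, 3/5 + 1/5*3/5) = [16/25, 18/25)
  'f': [3/5 + 1/5*3/5, 3/5 + 1/5*4/5) = [18/25, 19/25)
  'd': [3/5 + 1/5*4/5, 3/5 + 1/5*1/1) = [19/25, 4/5)
  emit 'a', narrow to [3/5, 16/25)

Answer: 3/5 16/25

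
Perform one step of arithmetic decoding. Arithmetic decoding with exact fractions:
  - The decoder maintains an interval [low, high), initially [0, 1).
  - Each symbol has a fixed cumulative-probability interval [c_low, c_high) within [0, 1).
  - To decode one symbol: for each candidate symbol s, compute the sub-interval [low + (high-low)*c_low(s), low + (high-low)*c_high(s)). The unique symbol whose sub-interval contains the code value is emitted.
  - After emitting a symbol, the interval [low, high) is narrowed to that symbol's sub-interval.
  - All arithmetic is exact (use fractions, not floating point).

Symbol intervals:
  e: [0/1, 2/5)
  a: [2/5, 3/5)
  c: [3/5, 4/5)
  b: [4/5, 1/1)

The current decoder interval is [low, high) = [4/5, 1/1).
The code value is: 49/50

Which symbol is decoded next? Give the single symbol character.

Interval width = high − low = 1/1 − 4/5 = 1/5
Scaled code = (code − low) / width = (49/50 − 4/5) / 1/5 = 9/10
  e: [0/1, 2/5) 
  a: [2/5, 3/5) 
  c: [3/5, 4/5) 
  b: [4/5, 1/1) ← scaled code falls here ✓

Answer: b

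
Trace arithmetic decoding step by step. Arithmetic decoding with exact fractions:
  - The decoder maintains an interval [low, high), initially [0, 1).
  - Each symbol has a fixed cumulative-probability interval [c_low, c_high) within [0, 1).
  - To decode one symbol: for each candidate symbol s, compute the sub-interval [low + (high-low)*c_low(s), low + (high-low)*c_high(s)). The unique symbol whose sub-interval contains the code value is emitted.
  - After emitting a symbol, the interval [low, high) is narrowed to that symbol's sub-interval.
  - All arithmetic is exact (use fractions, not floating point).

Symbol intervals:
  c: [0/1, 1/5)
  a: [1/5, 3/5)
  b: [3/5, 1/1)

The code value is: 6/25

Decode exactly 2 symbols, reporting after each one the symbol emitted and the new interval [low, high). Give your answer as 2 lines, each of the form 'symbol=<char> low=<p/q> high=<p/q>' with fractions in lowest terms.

Answer: symbol=a low=1/5 high=3/5
symbol=c low=1/5 high=7/25

Derivation:
Step 1: interval [0/1, 1/1), width = 1/1 - 0/1 = 1/1
  'c': [0/1 + 1/1*0/1, 0/1 + 1/1*1/5) = [0/1, 1/5)
  'a': [0/1 + 1/1*1/5, 0/1 + 1/1*3/5) = [1/5, 3/5) <- contains code 6/25
  'b': [0/1 + 1/1*3/5, 0/1 + 1/1*1/1) = [3/5, 1/1)
  emit 'a', narrow to [1/5, 3/5)
Step 2: interval [1/5, 3/5), width = 3/5 - 1/5 = 2/5
  'c': [1/5 + 2/5*0/1, 1/5 + 2/5*1/5) = [1/5, 7/25) <- contains code 6/25
  'a': [1/5 + 2/5*1/5, 1/5 + 2/5*3/5) = [7/25, 11/25)
  'b': [1/5 + 2/5*3/5, 1/5 + 2/5*1/1) = [11/25, 3/5)
  emit 'c', narrow to [1/5, 7/25)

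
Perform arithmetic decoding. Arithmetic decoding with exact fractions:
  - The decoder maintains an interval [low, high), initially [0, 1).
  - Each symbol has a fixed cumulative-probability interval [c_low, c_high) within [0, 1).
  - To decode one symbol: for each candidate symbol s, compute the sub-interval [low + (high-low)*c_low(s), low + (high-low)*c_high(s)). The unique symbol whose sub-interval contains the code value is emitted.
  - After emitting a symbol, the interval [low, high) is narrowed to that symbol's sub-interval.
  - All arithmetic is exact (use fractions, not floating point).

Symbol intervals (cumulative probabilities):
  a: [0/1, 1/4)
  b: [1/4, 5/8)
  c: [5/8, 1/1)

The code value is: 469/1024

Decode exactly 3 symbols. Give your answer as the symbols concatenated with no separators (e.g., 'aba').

Step 1: interval [0/1, 1/1), width = 1/1 - 0/1 = 1/1
  'a': [0/1 + 1/1*0/1, 0/1 + 1/1*1/4) = [0/1, 1/4)
  'b': [0/1 + 1/1*1/4, 0/1 + 1/1*5/8) = [1/4, 5/8) <- contains code 469/1024
  'c': [0/1 + 1/1*5/8, 0/1 + 1/1*1/1) = [5/8, 1/1)
  emit 'b', narrow to [1/4, 5/8)
Step 2: interval [1/4, 5/8), width = 5/8 - 1/4 = 3/8
  'a': [1/4 + 3/8*0/1, 1/4 + 3/8*1/4) = [1/4, 11/32)
  'b': [1/4 + 3/8*1/4, 1/4 + 3/8*5/8) = [11/32, 31/64) <- contains code 469/1024
  'c': [1/4 + 3/8*5/8, 1/4 + 3/8*1/1) = [31/64, 5/8)
  emit 'b', narrow to [11/32, 31/64)
Step 3: interval [11/32, 31/64), width = 31/64 - 11/32 = 9/64
  'a': [11/32 + 9/64*0/1, 11/32 + 9/64*1/4) = [11/32, 97/256)
  'b': [11/32 + 9/64*1/4, 11/32 + 9/64*5/8) = [97/256, 221/512)
  'c': [11/32 + 9/64*5/8, 11/32 + 9/64*1/1) = [221/512, 31/64) <- contains code 469/1024
  emit 'c', narrow to [221/512, 31/64)

Answer: bbc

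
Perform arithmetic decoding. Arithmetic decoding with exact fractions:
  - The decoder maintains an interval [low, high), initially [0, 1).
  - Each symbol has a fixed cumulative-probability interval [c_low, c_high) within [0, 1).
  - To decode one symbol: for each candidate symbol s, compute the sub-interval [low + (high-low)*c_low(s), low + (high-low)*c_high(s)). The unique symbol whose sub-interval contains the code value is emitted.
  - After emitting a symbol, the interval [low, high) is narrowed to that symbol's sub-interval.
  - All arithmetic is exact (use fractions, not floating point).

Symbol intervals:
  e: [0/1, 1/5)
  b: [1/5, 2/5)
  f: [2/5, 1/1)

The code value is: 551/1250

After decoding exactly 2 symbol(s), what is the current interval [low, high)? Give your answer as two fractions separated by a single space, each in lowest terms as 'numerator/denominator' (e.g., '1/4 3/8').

Step 1: interval [0/1, 1/1), width = 1/1 - 0/1 = 1/1
  'e': [0/1 + 1/1*0/1, 0/1 + 1/1*1/5) = [0/1, 1/5)
  'b': [0/1 + 1/1*1/5, 0/1 + 1/1*2/5) = [1/5, 2/5)
  'f': [0/1 + 1/1*2/5, 0/1 + 1/1*1/1) = [2/5, 1/1) <- contains code 551/1250
  emit 'f', narrow to [2/5, 1/1)
Step 2: interval [2/5, 1/1), width = 1/1 - 2/5 = 3/5
  'e': [2/5 + 3/5*0/1, 2/5 + 3/5*1/5) = [2/5, 13/25) <- contains code 551/1250
  'b': [2/5 + 3/5*1/5, 2/5 + 3/5*2/5) = [13/25, 16/25)
  'f': [2/5 + 3/5*2/5, 2/5 + 3/5*1/1) = [16/25, 1/1)
  emit 'e', narrow to [2/5, 13/25)

Answer: 2/5 13/25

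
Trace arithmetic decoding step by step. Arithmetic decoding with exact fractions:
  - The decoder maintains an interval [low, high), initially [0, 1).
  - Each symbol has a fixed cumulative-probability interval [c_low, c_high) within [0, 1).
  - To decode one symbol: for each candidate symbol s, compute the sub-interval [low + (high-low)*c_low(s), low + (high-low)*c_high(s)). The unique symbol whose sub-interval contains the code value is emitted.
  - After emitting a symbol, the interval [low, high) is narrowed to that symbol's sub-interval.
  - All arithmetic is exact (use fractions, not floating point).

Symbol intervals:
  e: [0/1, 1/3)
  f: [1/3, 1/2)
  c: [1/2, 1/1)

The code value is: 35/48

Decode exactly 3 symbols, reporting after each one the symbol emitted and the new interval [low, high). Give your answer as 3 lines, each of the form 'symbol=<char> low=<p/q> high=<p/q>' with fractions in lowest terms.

Answer: symbol=c low=1/2 high=1/1
symbol=f low=2/3 high=3/4
symbol=c low=17/24 high=3/4

Derivation:
Step 1: interval [0/1, 1/1), width = 1/1 - 0/1 = 1/1
  'e': [0/1 + 1/1*0/1, 0/1 + 1/1*1/3) = [0/1, 1/3)
  'f': [0/1 + 1/1*1/3, 0/1 + 1/1*1/2) = [1/3, 1/2)
  'c': [0/1 + 1/1*1/2, 0/1 + 1/1*1/1) = [1/2, 1/1) <- contains code 35/48
  emit 'c', narrow to [1/2, 1/1)
Step 2: interval [1/2, 1/1), width = 1/1 - 1/2 = 1/2
  'e': [1/2 + 1/2*0/1, 1/2 + 1/2*1/3) = [1/2, 2/3)
  'f': [1/2 + 1/2*1/3, 1/2 + 1/2*1/2) = [2/3, 3/4) <- contains code 35/48
  'c': [1/2 + 1/2*1/2, 1/2 + 1/2*1/1) = [3/4, 1/1)
  emit 'f', narrow to [2/3, 3/4)
Step 3: interval [2/3, 3/4), width = 3/4 - 2/3 = 1/12
  'e': [2/3 + 1/12*0/1, 2/3 + 1/12*1/3) = [2/3, 25/36)
  'f': [2/3 + 1/12*1/3, 2/3 + 1/12*1/2) = [25/36, 17/24)
  'c': [2/3 + 1/12*1/2, 2/3 + 1/12*1/1) = [17/24, 3/4) <- contains code 35/48
  emit 'c', narrow to [17/24, 3/4)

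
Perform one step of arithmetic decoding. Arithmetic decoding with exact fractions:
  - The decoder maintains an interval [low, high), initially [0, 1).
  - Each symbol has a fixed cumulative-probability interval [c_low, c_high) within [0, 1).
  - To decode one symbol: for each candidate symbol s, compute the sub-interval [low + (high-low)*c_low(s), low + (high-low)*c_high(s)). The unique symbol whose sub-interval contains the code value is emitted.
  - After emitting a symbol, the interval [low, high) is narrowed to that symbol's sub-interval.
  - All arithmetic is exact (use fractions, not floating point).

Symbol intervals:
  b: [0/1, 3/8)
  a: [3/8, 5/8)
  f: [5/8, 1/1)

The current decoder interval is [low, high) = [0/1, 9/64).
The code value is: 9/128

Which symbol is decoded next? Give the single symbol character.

Interval width = high − low = 9/64 − 0/1 = 9/64
Scaled code = (code − low) / width = (9/128 − 0/1) / 9/64 = 1/2
  b: [0/1, 3/8) 
  a: [3/8, 5/8) ← scaled code falls here ✓
  f: [5/8, 1/1) 

Answer: a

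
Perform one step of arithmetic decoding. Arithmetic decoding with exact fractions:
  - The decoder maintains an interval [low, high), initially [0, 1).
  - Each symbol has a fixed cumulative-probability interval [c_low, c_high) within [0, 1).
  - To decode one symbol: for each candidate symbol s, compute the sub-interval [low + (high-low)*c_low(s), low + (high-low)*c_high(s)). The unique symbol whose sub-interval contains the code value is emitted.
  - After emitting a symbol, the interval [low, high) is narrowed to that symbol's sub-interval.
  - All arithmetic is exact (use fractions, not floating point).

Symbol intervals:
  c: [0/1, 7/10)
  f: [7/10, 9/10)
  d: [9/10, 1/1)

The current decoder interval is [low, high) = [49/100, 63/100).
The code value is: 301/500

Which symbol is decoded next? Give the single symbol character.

Answer: f

Derivation:
Interval width = high − low = 63/100 − 49/100 = 7/50
Scaled code = (code − low) / width = (301/500 − 49/100) / 7/50 = 4/5
  c: [0/1, 7/10) 
  f: [7/10, 9/10) ← scaled code falls here ✓
  d: [9/10, 1/1) 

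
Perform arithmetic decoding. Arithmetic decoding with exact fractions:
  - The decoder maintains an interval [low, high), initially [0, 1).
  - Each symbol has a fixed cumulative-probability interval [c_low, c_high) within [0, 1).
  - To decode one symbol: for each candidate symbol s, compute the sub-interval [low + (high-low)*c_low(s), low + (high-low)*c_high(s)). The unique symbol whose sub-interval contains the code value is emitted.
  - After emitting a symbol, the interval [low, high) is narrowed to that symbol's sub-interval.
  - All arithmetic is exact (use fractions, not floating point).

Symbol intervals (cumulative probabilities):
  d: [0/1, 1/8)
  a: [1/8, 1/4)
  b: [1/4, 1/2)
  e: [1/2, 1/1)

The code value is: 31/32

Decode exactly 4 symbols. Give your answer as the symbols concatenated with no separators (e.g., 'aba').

Answer: eeee

Derivation:
Step 1: interval [0/1, 1/1), width = 1/1 - 0/1 = 1/1
  'd': [0/1 + 1/1*0/1, 0/1 + 1/1*1/8) = [0/1, 1/8)
  'a': [0/1 + 1/1*1/8, 0/1 + 1/1*1/4) = [1/8, 1/4)
  'b': [0/1 + 1/1*1/4, 0/1 + 1/1*1/2) = [1/4, 1/2)
  'e': [0/1 + 1/1*1/2, 0/1 + 1/1*1/1) = [1/2, 1/1) <- contains code 31/32
  emit 'e', narrow to [1/2, 1/1)
Step 2: interval [1/2, 1/1), width = 1/1 - 1/2 = 1/2
  'd': [1/2 + 1/2*0/1, 1/2 + 1/2*1/8) = [1/2, 9/16)
  'a': [1/2 + 1/2*1/8, 1/2 + 1/2*1/4) = [9/16, 5/8)
  'b': [1/2 + 1/2*1/4, 1/2 + 1/2*1/2) = [5/8, 3/4)
  'e': [1/2 + 1/2*1/2, 1/2 + 1/2*1/1) = [3/4, 1/1) <- contains code 31/32
  emit 'e', narrow to [3/4, 1/1)
Step 3: interval [3/4, 1/1), width = 1/1 - 3/4 = 1/4
  'd': [3/4 + 1/4*0/1, 3/4 + 1/4*1/8) = [3/4, 25/32)
  'a': [3/4 + 1/4*1/8, 3/4 + 1/4*1/4) = [25/32, 13/16)
  'b': [3/4 + 1/4*1/4, 3/4 + 1/4*1/2) = [13/16, 7/8)
  'e': [3/4 + 1/4*1/2, 3/4 + 1/4*1/1) = [7/8, 1/1) <- contains code 31/32
  emit 'e', narrow to [7/8, 1/1)
Step 4: interval [7/8, 1/1), width = 1/1 - 7/8 = 1/8
  'd': [7/8 + 1/8*0/1, 7/8 + 1/8*1/8) = [7/8, 57/64)
  'a': [7/8 + 1/8*1/8, 7/8 + 1/8*1/4) = [57/64, 29/32)
  'b': [7/8 + 1/8*1/4, 7/8 + 1/8*1/2) = [29/32, 15/16)
  'e': [7/8 + 1/8*1/2, 7/8 + 1/8*1/1) = [15/16, 1/1) <- contains code 31/32
  emit 'e', narrow to [15/16, 1/1)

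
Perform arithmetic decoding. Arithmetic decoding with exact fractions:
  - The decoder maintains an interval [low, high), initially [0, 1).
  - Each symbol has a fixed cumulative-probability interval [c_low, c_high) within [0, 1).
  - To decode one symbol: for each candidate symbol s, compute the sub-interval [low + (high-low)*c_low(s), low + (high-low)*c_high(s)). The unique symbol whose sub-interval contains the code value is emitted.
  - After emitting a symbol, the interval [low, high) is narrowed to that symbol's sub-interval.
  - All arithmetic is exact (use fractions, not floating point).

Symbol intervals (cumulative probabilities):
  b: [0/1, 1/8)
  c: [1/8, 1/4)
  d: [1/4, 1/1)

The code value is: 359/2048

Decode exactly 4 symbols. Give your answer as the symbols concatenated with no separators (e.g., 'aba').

Step 1: interval [0/1, 1/1), width = 1/1 - 0/1 = 1/1
  'b': [0/1 + 1/1*0/1, 0/1 + 1/1*1/8) = [0/1, 1/8)
  'c': [0/1 + 1/1*1/8, 0/1 + 1/1*1/4) = [1/8, 1/4) <- contains code 359/2048
  'd': [0/1 + 1/1*1/4, 0/1 + 1/1*1/1) = [1/4, 1/1)
  emit 'c', narrow to [1/8, 1/4)
Step 2: interval [1/8, 1/4), width = 1/4 - 1/8 = 1/8
  'b': [1/8 + 1/8*0/1, 1/8 + 1/8*1/8) = [1/8, 9/64)
  'c': [1/8 + 1/8*1/8, 1/8 + 1/8*1/4) = [9/64, 5/32)
  'd': [1/8 + 1/8*1/4, 1/8 + 1/8*1/1) = [5/32, 1/4) <- contains code 359/2048
  emit 'd', narrow to [5/32, 1/4)
Step 3: interval [5/32, 1/4), width = 1/4 - 5/32 = 3/32
  'b': [5/32 + 3/32*0/1, 5/32 + 3/32*1/8) = [5/32, 43/256)
  'c': [5/32 + 3/32*1/8, 5/32 + 3/32*1/4) = [43/256, 23/128) <- contains code 359/2048
  'd': [5/32 + 3/32*1/4, 5/32 + 3/32*1/1) = [23/128, 1/4)
  emit 'c', narrow to [43/256, 23/128)
Step 4: interval [43/256, 23/128), width = 23/128 - 43/256 = 3/256
  'b': [43/256 + 3/256*0/1, 43/256 + 3/256*1/8) = [43/256, 347/2048)
  'c': [43/256 + 3/256*1/8, 43/256 + 3/256*1/4) = [347/2048, 175/1024)
  'd': [43/256 + 3/256*1/4, 43/256 + 3/256*1/1) = [175/1024, 23/128) <- contains code 359/2048
  emit 'd', narrow to [175/1024, 23/128)

Answer: cdcd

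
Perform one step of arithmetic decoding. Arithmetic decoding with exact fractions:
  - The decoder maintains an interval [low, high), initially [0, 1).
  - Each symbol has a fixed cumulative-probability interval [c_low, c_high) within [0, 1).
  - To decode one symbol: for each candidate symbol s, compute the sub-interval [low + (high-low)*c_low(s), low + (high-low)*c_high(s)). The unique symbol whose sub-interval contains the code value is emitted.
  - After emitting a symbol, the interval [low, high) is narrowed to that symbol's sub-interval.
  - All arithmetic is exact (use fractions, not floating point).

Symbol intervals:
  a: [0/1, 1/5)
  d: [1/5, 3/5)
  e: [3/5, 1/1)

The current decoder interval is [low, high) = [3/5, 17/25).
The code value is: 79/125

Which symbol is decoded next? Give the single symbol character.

Answer: d

Derivation:
Interval width = high − low = 17/25 − 3/5 = 2/25
Scaled code = (code − low) / width = (79/125 − 3/5) / 2/25 = 2/5
  a: [0/1, 1/5) 
  d: [1/5, 3/5) ← scaled code falls here ✓
  e: [3/5, 1/1) 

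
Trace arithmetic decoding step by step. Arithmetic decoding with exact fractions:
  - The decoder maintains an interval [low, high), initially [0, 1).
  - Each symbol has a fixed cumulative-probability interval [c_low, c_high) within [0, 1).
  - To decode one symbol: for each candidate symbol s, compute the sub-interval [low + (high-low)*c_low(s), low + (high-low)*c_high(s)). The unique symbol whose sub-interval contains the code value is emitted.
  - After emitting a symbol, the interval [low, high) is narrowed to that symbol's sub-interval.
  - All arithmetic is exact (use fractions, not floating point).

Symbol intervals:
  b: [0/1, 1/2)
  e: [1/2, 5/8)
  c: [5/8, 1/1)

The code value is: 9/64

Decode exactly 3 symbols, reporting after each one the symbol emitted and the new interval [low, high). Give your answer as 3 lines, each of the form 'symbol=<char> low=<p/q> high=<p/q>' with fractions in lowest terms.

Step 1: interval [0/1, 1/1), width = 1/1 - 0/1 = 1/1
  'b': [0/1 + 1/1*0/1, 0/1 + 1/1*1/2) = [0/1, 1/2) <- contains code 9/64
  'e': [0/1 + 1/1*1/2, 0/1 + 1/1*5/8) = [1/2, 5/8)
  'c': [0/1 + 1/1*5/8, 0/1 + 1/1*1/1) = [5/8, 1/1)
  emit 'b', narrow to [0/1, 1/2)
Step 2: interval [0/1, 1/2), width = 1/2 - 0/1 = 1/2
  'b': [0/1 + 1/2*0/1, 0/1 + 1/2*1/2) = [0/1, 1/4) <- contains code 9/64
  'e': [0/1 + 1/2*1/2, 0/1 + 1/2*5/8) = [1/4, 5/16)
  'c': [0/1 + 1/2*5/8, 0/1 + 1/2*1/1) = [5/16, 1/2)
  emit 'b', narrow to [0/1, 1/4)
Step 3: interval [0/1, 1/4), width = 1/4 - 0/1 = 1/4
  'b': [0/1 + 1/4*0/1, 0/1 + 1/4*1/2) = [0/1, 1/8)
  'e': [0/1 + 1/4*1/2, 0/1 + 1/4*5/8) = [1/8, 5/32) <- contains code 9/64
  'c': [0/1 + 1/4*5/8, 0/1 + 1/4*1/1) = [5/32, 1/4)
  emit 'e', narrow to [1/8, 5/32)

Answer: symbol=b low=0/1 high=1/2
symbol=b low=0/1 high=1/4
symbol=e low=1/8 high=5/32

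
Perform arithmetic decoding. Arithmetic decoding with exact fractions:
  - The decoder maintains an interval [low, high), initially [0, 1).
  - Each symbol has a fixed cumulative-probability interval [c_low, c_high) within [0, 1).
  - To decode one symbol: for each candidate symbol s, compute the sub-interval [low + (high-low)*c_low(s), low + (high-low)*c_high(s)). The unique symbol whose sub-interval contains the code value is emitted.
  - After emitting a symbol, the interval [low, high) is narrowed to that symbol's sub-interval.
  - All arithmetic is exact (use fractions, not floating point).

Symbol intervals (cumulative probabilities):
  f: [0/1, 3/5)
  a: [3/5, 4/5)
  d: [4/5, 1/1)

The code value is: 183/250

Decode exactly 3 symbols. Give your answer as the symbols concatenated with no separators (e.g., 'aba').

Step 1: interval [0/1, 1/1), width = 1/1 - 0/1 = 1/1
  'f': [0/1 + 1/1*0/1, 0/1 + 1/1*3/5) = [0/1, 3/5)
  'a': [0/1 + 1/1*3/5, 0/1 + 1/1*4/5) = [3/5, 4/5) <- contains code 183/250
  'd': [0/1 + 1/1*4/5, 0/1 + 1/1*1/1) = [4/5, 1/1)
  emit 'a', narrow to [3/5, 4/5)
Step 2: interval [3/5, 4/5), width = 4/5 - 3/5 = 1/5
  'f': [3/5 + 1/5*0/1, 3/5 + 1/5*3/5) = [3/5, 18/25)
  'a': [3/5 + 1/5*3/5, 3/5 + 1/5*4/5) = [18/25, 19/25) <- contains code 183/250
  'd': [3/5 + 1/5*4/5, 3/5 + 1/5*1/1) = [19/25, 4/5)
  emit 'a', narrow to [18/25, 19/25)
Step 3: interval [18/25, 19/25), width = 19/25 - 18/25 = 1/25
  'f': [18/25 + 1/25*0/1, 18/25 + 1/25*3/5) = [18/25, 93/125) <- contains code 183/250
  'a': [18/25 + 1/25*3/5, 18/25 + 1/25*4/5) = [93/125, 94/125)
  'd': [18/25 + 1/25*4/5, 18/25 + 1/25*1/1) = [94/125, 19/25)
  emit 'f', narrow to [18/25, 93/125)

Answer: aaf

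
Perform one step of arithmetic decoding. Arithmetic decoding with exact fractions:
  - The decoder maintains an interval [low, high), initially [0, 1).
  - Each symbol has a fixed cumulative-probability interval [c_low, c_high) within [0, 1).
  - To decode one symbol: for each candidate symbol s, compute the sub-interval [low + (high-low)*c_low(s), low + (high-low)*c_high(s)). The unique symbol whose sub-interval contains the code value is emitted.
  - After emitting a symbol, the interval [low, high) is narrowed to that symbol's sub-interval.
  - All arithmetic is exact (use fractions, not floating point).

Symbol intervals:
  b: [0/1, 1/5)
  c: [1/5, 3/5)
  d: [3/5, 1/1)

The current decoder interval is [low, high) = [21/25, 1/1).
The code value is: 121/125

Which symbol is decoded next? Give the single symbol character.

Interval width = high − low = 1/1 − 21/25 = 4/25
Scaled code = (code − low) / width = (121/125 − 21/25) / 4/25 = 4/5
  b: [0/1, 1/5) 
  c: [1/5, 3/5) 
  d: [3/5, 1/1) ← scaled code falls here ✓

Answer: d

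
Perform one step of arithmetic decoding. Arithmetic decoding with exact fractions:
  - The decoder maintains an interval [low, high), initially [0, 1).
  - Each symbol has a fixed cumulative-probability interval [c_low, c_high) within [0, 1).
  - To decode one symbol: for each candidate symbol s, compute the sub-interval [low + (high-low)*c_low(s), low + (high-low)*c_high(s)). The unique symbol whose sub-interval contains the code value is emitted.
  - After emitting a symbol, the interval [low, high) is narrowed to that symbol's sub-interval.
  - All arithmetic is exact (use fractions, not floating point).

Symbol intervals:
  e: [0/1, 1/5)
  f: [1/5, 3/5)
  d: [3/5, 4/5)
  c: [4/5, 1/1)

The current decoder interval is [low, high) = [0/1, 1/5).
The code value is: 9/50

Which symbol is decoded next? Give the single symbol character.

Interval width = high − low = 1/5 − 0/1 = 1/5
Scaled code = (code − low) / width = (9/50 − 0/1) / 1/5 = 9/10
  e: [0/1, 1/5) 
  f: [1/5, 3/5) 
  d: [3/5, 4/5) 
  c: [4/5, 1/1) ← scaled code falls here ✓

Answer: c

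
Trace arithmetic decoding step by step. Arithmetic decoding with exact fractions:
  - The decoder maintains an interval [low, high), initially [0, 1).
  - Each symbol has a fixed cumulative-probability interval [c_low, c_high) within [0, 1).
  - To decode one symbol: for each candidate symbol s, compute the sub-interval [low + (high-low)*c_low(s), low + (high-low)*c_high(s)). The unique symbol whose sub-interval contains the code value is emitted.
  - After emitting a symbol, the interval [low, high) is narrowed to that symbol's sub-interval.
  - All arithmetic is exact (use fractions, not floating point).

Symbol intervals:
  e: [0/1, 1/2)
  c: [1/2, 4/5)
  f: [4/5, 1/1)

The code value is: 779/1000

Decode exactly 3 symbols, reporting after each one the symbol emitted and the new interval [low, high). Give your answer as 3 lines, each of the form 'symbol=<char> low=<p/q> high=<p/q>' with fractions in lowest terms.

Answer: symbol=c low=1/2 high=4/5
symbol=f low=37/50 high=4/5
symbol=c low=77/100 high=197/250

Derivation:
Step 1: interval [0/1, 1/1), width = 1/1 - 0/1 = 1/1
  'e': [0/1 + 1/1*0/1, 0/1 + 1/1*1/2) = [0/1, 1/2)
  'c': [0/1 + 1/1*1/2, 0/1 + 1/1*4/5) = [1/2, 4/5) <- contains code 779/1000
  'f': [0/1 + 1/1*4/5, 0/1 + 1/1*1/1) = [4/5, 1/1)
  emit 'c', narrow to [1/2, 4/5)
Step 2: interval [1/2, 4/5), width = 4/5 - 1/2 = 3/10
  'e': [1/2 + 3/10*0/1, 1/2 + 3/10*1/2) = [1/2, 13/20)
  'c': [1/2 + 3/10*1/2, 1/2 + 3/10*4/5) = [13/20, 37/50)
  'f': [1/2 + 3/10*4/5, 1/2 + 3/10*1/1) = [37/50, 4/5) <- contains code 779/1000
  emit 'f', narrow to [37/50, 4/5)
Step 3: interval [37/50, 4/5), width = 4/5 - 37/50 = 3/50
  'e': [37/50 + 3/50*0/1, 37/50 + 3/50*1/2) = [37/50, 77/100)
  'c': [37/50 + 3/50*1/2, 37/50 + 3/50*4/5) = [77/100, 197/250) <- contains code 779/1000
  'f': [37/50 + 3/50*4/5, 37/50 + 3/50*1/1) = [197/250, 4/5)
  emit 'c', narrow to [77/100, 197/250)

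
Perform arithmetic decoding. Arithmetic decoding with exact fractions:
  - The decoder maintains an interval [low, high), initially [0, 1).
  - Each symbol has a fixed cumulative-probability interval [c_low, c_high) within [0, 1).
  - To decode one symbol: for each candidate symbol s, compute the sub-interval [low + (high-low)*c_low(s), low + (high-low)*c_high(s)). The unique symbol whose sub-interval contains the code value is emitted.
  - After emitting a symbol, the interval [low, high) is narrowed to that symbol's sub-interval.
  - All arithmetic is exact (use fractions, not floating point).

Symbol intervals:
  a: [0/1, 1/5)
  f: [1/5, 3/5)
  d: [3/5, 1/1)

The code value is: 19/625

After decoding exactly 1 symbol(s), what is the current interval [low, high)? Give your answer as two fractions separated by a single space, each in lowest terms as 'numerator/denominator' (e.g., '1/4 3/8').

Answer: 0/1 1/5

Derivation:
Step 1: interval [0/1, 1/1), width = 1/1 - 0/1 = 1/1
  'a': [0/1 + 1/1*0/1, 0/1 + 1/1*1/5) = [0/1, 1/5) <- contains code 19/625
  'f': [0/1 + 1/1*1/5, 0/1 + 1/1*3/5) = [1/5, 3/5)
  'd': [0/1 + 1/1*3/5, 0/1 + 1/1*1/1) = [3/5, 1/1)
  emit 'a', narrow to [0/1, 1/5)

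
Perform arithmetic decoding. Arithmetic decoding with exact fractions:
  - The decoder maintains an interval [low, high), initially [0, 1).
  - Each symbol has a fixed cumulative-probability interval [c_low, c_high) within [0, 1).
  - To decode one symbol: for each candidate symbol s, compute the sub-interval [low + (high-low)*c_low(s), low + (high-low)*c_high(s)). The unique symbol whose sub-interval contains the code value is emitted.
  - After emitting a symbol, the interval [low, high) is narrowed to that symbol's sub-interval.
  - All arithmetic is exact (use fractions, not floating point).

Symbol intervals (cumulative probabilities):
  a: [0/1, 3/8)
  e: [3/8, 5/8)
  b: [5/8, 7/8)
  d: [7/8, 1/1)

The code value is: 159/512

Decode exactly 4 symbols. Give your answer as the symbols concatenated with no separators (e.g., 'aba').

Answer: abbb

Derivation:
Step 1: interval [0/1, 1/1), width = 1/1 - 0/1 = 1/1
  'a': [0/1 + 1/1*0/1, 0/1 + 1/1*3/8) = [0/1, 3/8) <- contains code 159/512
  'e': [0/1 + 1/1*3/8, 0/1 + 1/1*5/8) = [3/8, 5/8)
  'b': [0/1 + 1/1*5/8, 0/1 + 1/1*7/8) = [5/8, 7/8)
  'd': [0/1 + 1/1*7/8, 0/1 + 1/1*1/1) = [7/8, 1/1)
  emit 'a', narrow to [0/1, 3/8)
Step 2: interval [0/1, 3/8), width = 3/8 - 0/1 = 3/8
  'a': [0/1 + 3/8*0/1, 0/1 + 3/8*3/8) = [0/1, 9/64)
  'e': [0/1 + 3/8*3/8, 0/1 + 3/8*5/8) = [9/64, 15/64)
  'b': [0/1 + 3/8*5/8, 0/1 + 3/8*7/8) = [15/64, 21/64) <- contains code 159/512
  'd': [0/1 + 3/8*7/8, 0/1 + 3/8*1/1) = [21/64, 3/8)
  emit 'b', narrow to [15/64, 21/64)
Step 3: interval [15/64, 21/64), width = 21/64 - 15/64 = 3/32
  'a': [15/64 + 3/32*0/1, 15/64 + 3/32*3/8) = [15/64, 69/256)
  'e': [15/64 + 3/32*3/8, 15/64 + 3/32*5/8) = [69/256, 75/256)
  'b': [15/64 + 3/32*5/8, 15/64 + 3/32*7/8) = [75/256, 81/256) <- contains code 159/512
  'd': [15/64 + 3/32*7/8, 15/64 + 3/32*1/1) = [81/256, 21/64)
  emit 'b', narrow to [75/256, 81/256)
Step 4: interval [75/256, 81/256), width = 81/256 - 75/256 = 3/128
  'a': [75/256 + 3/128*0/1, 75/256 + 3/128*3/8) = [75/256, 309/1024)
  'e': [75/256 + 3/128*3/8, 75/256 + 3/128*5/8) = [309/1024, 315/1024)
  'b': [75/256 + 3/128*5/8, 75/256 + 3/128*7/8) = [315/1024, 321/1024) <- contains code 159/512
  'd': [75/256 + 3/128*7/8, 75/256 + 3/128*1/1) = [321/1024, 81/256)
  emit 'b', narrow to [315/1024, 321/1024)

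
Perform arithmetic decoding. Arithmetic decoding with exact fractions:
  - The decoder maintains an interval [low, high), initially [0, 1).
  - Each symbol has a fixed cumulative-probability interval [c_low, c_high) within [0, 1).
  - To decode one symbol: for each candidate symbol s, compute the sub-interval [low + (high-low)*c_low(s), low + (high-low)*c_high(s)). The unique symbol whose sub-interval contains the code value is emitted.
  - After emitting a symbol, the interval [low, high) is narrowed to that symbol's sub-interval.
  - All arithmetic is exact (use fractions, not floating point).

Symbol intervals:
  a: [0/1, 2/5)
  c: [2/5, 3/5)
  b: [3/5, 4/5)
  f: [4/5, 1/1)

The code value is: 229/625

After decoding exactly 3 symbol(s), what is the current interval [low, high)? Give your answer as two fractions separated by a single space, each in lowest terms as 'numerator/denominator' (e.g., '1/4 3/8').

Answer: 44/125 46/125

Derivation:
Step 1: interval [0/1, 1/1), width = 1/1 - 0/1 = 1/1
  'a': [0/1 + 1/1*0/1, 0/1 + 1/1*2/5) = [0/1, 2/5) <- contains code 229/625
  'c': [0/1 + 1/1*2/5, 0/1 + 1/1*3/5) = [2/5, 3/5)
  'b': [0/1 + 1/1*3/5, 0/1 + 1/1*4/5) = [3/5, 4/5)
  'f': [0/1 + 1/1*4/5, 0/1 + 1/1*1/1) = [4/5, 1/1)
  emit 'a', narrow to [0/1, 2/5)
Step 2: interval [0/1, 2/5), width = 2/5 - 0/1 = 2/5
  'a': [0/1 + 2/5*0/1, 0/1 + 2/5*2/5) = [0/1, 4/25)
  'c': [0/1 + 2/5*2/5, 0/1 + 2/5*3/5) = [4/25, 6/25)
  'b': [0/1 + 2/5*3/5, 0/1 + 2/5*4/5) = [6/25, 8/25)
  'f': [0/1 + 2/5*4/5, 0/1 + 2/5*1/1) = [8/25, 2/5) <- contains code 229/625
  emit 'f', narrow to [8/25, 2/5)
Step 3: interval [8/25, 2/5), width = 2/5 - 8/25 = 2/25
  'a': [8/25 + 2/25*0/1, 8/25 + 2/25*2/5) = [8/25, 44/125)
  'c': [8/25 + 2/25*2/5, 8/25 + 2/25*3/5) = [44/125, 46/125) <- contains code 229/625
  'b': [8/25 + 2/25*3/5, 8/25 + 2/25*4/5) = [46/125, 48/125)
  'f': [8/25 + 2/25*4/5, 8/25 + 2/25*1/1) = [48/125, 2/5)
  emit 'c', narrow to [44/125, 46/125)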